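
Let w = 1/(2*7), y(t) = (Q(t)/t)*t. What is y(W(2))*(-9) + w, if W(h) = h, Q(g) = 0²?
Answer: 1/14 ≈ 0.071429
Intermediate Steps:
Q(g) = 0
y(t) = 0 (y(t) = (0/t)*t = 0*t = 0)
w = 1/14 ≈ 0.071429
y(W(2))*(-9) + w = 0*(-9) + 1/14 = 0 + 1/14 = 1/14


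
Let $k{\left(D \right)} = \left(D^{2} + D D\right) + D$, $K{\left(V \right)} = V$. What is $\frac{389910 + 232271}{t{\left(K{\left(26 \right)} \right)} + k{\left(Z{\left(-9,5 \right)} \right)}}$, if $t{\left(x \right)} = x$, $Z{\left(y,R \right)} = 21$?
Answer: $\frac{622181}{929} \approx 669.73$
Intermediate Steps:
$k{\left(D \right)} = D + 2 D^{2}$ ($k{\left(D \right)} = \left(D^{2} + D^{2}\right) + D = 2 D^{2} + D = D + 2 D^{2}$)
$\frac{389910 + 232271}{t{\left(K{\left(26 \right)} \right)} + k{\left(Z{\left(-9,5 \right)} \right)}} = \frac{389910 + 232271}{26 + 21 \left(1 + 2 \cdot 21\right)} = \frac{622181}{26 + 21 \left(1 + 42\right)} = \frac{622181}{26 + 21 \cdot 43} = \frac{622181}{26 + 903} = \frac{622181}{929}$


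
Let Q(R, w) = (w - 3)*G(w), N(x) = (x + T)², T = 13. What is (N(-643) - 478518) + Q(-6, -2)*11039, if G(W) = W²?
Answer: -302398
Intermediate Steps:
N(x) = (13 + x)² (N(x) = (x + 13)² = (13 + x)²)
Q(R, w) = w²*(-3 + w) (Q(R, w) = (w - 3)*w² = (-3 + w)*w² = w²*(-3 + w))
(N(-643) - 478518) + Q(-6, -2)*11039 = ((13 - 643)² - 478518) + ((-2)²*(-3 - 2))*11039 = ((-630)² - 478518) + (4*(-5))*11039 = (396900 - 478518) - 20*11039 = -81618 - 220780 = -302398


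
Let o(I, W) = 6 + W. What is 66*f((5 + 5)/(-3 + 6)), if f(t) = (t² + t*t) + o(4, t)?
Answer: 6248/3 ≈ 2082.7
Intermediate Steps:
f(t) = 6 + t + 2*t² (f(t) = (t² + t*t) + (6 + t) = (t² + t²) + (6 + t) = 2*t² + (6 + t) = 6 + t + 2*t²)
66*f((5 + 5)/(-3 + 6)) = 66*(6 + (5 + 5)/(-3 + 6) + 2*((5 + 5)/(-3 + 6))²) = 66*(6 + 10/3 + 2*(10/3)²) = 66*(6 + 10/3 + 2*(100/9)) = 66*(6 + 10/3 + 200/9) = 66*(284/9) = 6248/3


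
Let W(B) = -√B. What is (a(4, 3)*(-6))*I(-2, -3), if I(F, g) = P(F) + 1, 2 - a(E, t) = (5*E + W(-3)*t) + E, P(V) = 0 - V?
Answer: 396 - 54*I*√3 ≈ 396.0 - 93.531*I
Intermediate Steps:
P(V) = -V
a(E, t) = 2 - 6*E + I*t*√3 (a(E, t) = 2 - ((5*E + (-√(-3))*t) + E) = 2 - ((5*E + (-I*√3)*t) + E) = 2 - ((5*E - I*t*√3) + E) = 2 - (6*E - I*t*√3) = 2 + (-6*E + I*t*√3) = 2 - 6*E + I*t*√3)
I(F, g) = 1 - F (I(F, g) = -F + 1 = 1 - F)
(a(4, 3)*(-6))*I(-2, -3) = ((2 - 6*4 + I*3*√3)*(-6))*(1 - 1*(-2)) = ((2 - 24 + 3*I*√3)*(-6))*(1 + 2) = ((-22 + 3*I*√3)*(-6))*3 = (132 - 18*I*√3)*3 = 396 - 54*I*√3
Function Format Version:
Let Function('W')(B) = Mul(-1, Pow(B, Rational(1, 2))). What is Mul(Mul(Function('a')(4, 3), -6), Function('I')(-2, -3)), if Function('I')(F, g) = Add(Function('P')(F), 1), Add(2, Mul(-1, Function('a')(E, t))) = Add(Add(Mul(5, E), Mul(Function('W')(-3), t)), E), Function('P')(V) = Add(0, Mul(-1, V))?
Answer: Add(396, Mul(-54, I, Pow(3, Rational(1, 2)))) ≈ Add(396.00, Mul(-93.531, I))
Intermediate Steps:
Function('P')(V) = Mul(-1, V)
Function('a')(E, t) = Add(2, Mul(-6, E), Mul(I, t, Pow(3, Rational(1, 2)))) (Function('a')(E, t) = Add(2, Mul(-1, Add(Add(Mul(5, E), Mul(Mul(-1, Pow(-3, Rational(1, 2))), t)), E))) = Add(2, Mul(-1, Add(Add(Mul(5, E), Mul(Mul(-1, Mul(I, Pow(3, Rational(1, 2)))), t)), E))) = Add(2, Mul(-1, Add(Add(Mul(5, E), Mul(Mul(-1, I, Pow(3, Rational(1, 2))), t)), E))) = Add(2, Mul(-1, Add(Add(Mul(5, E), Mul(-1, I, t, Pow(3, Rational(1, 2)))), E))) = Add(2, Mul(-1, Add(Mul(6, E), Mul(-1, I, t, Pow(3, Rational(1, 2)))))) = Add(2, Add(Mul(-6, E), Mul(I, t, Pow(3, Rational(1, 2))))) = Add(2, Mul(-6, E), Mul(I, t, Pow(3, Rational(1, 2)))))
Function('I')(F, g) = Add(1, Mul(-1, F)) (Function('I')(F, g) = Add(Mul(-1, F), 1) = Add(1, Mul(-1, F)))
Mul(Mul(Function('a')(4, 3), -6), Function('I')(-2, -3)) = Mul(Mul(Add(2, Mul(-6, 4), Mul(I, 3, Pow(3, Rational(1, 2)))), -6), Add(1, Mul(-1, -2))) = Mul(Mul(Add(2, -24, Mul(3, I, Pow(3, Rational(1, 2)))), -6), Add(1, 2)) = Mul(Mul(Add(-22, Mul(3, I, Pow(3, Rational(1, 2)))), -6), 3) = Mul(Add(132, Mul(-18, I, Pow(3, Rational(1, 2)))), 3) = Add(396, Mul(-54, I, Pow(3, Rational(1, 2))))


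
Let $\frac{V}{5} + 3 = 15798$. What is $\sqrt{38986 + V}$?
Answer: $\sqrt{117961} \approx 343.45$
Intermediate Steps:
$V = 78975$ ($V = -15 + 5 \cdot 15798 = -15 + 78990 = 78975$)
$\sqrt{38986 + V} = \sqrt{38986 + 78975} = \sqrt{117961}$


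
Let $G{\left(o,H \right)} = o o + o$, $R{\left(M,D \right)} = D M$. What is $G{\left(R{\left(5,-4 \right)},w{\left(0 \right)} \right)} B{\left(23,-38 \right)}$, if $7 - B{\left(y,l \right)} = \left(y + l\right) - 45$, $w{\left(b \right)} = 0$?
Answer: $25460$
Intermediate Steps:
$B{\left(y,l \right)} = 52 - l - y$ ($B{\left(y,l \right)} = 7 - \left(\left(y + l\right) - 45\right) = 7 - \left(\left(l + y\right) - 45\right) = 7 - \left(-45 + l + y\right) = 52 - l - y$)
$G{\left(o,H \right)} = o + o^{2}$ ($G{\left(o,H \right)} = o^{2} + o = o + o^{2}$)
$G{\left(R{\left(5,-4 \right)},w{\left(0 \right)} \right)} B{\left(23,-38 \right)} = \left(-4\right) 5 \left(1 - 20\right) \left(52 - -38 - 23\right) = - 20 \left(1 - 20\right) \left(52 + 38 - 23\right) = \left(-20\right) \left(-19\right) 67 = 380 \cdot 67 = 25460$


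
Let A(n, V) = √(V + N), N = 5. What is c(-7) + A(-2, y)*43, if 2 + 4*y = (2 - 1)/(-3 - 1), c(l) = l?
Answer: -7 + 43*√71/4 ≈ 83.581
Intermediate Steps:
y = -9/16 (y = -½ + ((2 - 1)/(-3 - 1))/4 = -½ + (1/(-4))/4 = -½ + (1*(-¼))/4 = -½ + (¼)*(-¼) = -½ - 1/16 = -9/16 ≈ -0.56250)
A(n, V) = √(5 + V) (A(n, V) = √(V + 5) = √(5 + V))
c(-7) + A(-2, y)*43 = -7 + √(5 - 9/16)*43 = -7 + √(71/16)*43 = -7 + (√71/4)*43 = -7 + 43*√71/4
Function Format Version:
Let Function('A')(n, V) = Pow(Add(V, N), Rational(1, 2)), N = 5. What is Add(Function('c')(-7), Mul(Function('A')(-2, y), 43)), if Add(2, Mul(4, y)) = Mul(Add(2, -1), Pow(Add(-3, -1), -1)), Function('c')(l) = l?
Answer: Add(-7, Mul(Rational(43, 4), Pow(71, Rational(1, 2)))) ≈ 83.581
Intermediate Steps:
y = Rational(-9, 16) (y = Add(Rational(-1, 2), Mul(Rational(1, 4), Mul(Add(2, -1), Pow(Add(-3, -1), -1)))) = Add(Rational(-1, 2), Mul(Rational(1, 4), Mul(1, Pow(-4, -1)))) = Add(Rational(-1, 2), Mul(Rational(1, 4), Mul(1, Rational(-1, 4)))) = Add(Rational(-1, 2), Mul(Rational(1, 4), Rational(-1, 4))) = Add(Rational(-1, 2), Rational(-1, 16)) = Rational(-9, 16) ≈ -0.56250)
Function('A')(n, V) = Pow(Add(5, V), Rational(1, 2)) (Function('A')(n, V) = Pow(Add(V, 5), Rational(1, 2)) = Pow(Add(5, V), Rational(1, 2)))
Add(Function('c')(-7), Mul(Function('A')(-2, y), 43)) = Add(-7, Mul(Pow(Add(5, Rational(-9, 16)), Rational(1, 2)), 43)) = Add(-7, Mul(Pow(Rational(71, 16), Rational(1, 2)), 43)) = Add(-7, Mul(Mul(Rational(1, 4), Pow(71, Rational(1, 2))), 43)) = Add(-7, Mul(Rational(43, 4), Pow(71, Rational(1, 2))))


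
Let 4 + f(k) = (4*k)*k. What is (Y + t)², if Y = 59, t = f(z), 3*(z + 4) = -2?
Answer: 1635841/81 ≈ 20196.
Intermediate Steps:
z = -14/3 (z = -4 + (⅓)*(-2) = -4 - ⅔ = -14/3 ≈ -4.6667)
f(k) = -4 + 4*k² (f(k) = -4 + (4*k)*k = -4 + 4*k²)
t = 748/9 (t = -4 + 4*(-14/3)² = -4 + 4*(196/9) = -4 + 784/9 = 748/9 ≈ 83.111)
(Y + t)² = (59 + 748/9)² = (1279/9)² = 1635841/81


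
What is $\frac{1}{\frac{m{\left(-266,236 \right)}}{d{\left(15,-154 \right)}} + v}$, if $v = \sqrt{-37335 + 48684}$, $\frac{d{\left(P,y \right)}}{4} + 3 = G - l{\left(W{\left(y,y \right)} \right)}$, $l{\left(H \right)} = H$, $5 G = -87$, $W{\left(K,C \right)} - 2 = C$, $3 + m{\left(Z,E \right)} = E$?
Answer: $- \frac{3066280}{78617977751} + \frac{20782272 \sqrt{1261}}{78617977751} \approx 0.009348$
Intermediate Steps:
$m{\left(Z,E \right)} = -3 + E$
$W{\left(K,C \right)} = 2 + C$
$G = - \frac{87}{5}$ ($G = \frac{1}{5} \left(-87\right) = - \frac{87}{5} \approx -17.4$)
$d{\left(P,y \right)} = - \frac{448}{5} - 4 y$ ($d{\left(P,y \right)} = -12 + 4 \left(- \frac{87}{5} - \left(2 + y\right)\right) = -12 + 4 \left(- \frac{97}{5} - y\right) = -12 - \left(\frac{388}{5} + 4 y\right) = - \frac{448}{5} - 4 y$)
$v = 3 \sqrt{1261}$ ($v = \sqrt{11349} = 3 \sqrt{1261} \approx 106.53$)
$\frac{1}{\frac{m{\left(-266,236 \right)}}{d{\left(15,-154 \right)}} + v} = \frac{1}{\frac{-3 + 236}{- \frac{448}{5} - -616} + 3 \sqrt{1261}} = \frac{1}{\frac{233}{- \frac{448}{5} + 616} + 3 \sqrt{1261}} = \frac{1}{\frac{233}{\frac{2632}{5}} + 3 \sqrt{1261}} = \frac{1}{233 \cdot \frac{5}{2632} + 3 \sqrt{1261}} = \frac{1}{\frac{1165}{2632} + 3 \sqrt{1261}}$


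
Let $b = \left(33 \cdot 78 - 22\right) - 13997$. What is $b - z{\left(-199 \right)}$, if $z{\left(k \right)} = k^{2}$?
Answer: $-51046$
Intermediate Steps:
$b = -11445$ ($b = \left(2574 - 22\right) - 13997 = 2552 - 13997 = -11445$)
$b - z{\left(-199 \right)} = -11445 - \left(-199\right)^{2} = -11445 - 39601 = -51046$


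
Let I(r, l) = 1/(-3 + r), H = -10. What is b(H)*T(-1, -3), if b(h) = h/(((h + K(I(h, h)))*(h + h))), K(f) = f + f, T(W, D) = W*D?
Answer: -13/88 ≈ -0.14773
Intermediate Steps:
T(W, D) = D*W
K(f) = 2*f
b(h) = 1/(2*(h + 2/(-3 + h))) (b(h) = h/(((h + 2/(-3 + h))*(h + h))) = h/(((h + 2/(-3 + h))*(2*h))) = h/((2*h*(h + 2/(-3 + h)))) = h*(1/(2*h*(h + 2/(-3 + h)))) = 1/(2*(h + 2/(-3 + h))))
b(H)*T(-1, -3) = ((-3 - 10)/(2*(2 - 10*(-3 - 10))))*(-3*(-1)) = ((½)*(-13)/(2 - 10*(-13)))*3 = ((½)*(-13)/(2 + 130))*3 = ((½)*(-13)/132)*3 = ((½)*(1/132)*(-13))*3 = -13/264*3 = -13/88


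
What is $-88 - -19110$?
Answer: $19022$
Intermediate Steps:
$-88 - -19110 = -88 + 19110 = 19022$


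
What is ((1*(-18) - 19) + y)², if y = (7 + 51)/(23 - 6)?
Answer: 326041/289 ≈ 1128.2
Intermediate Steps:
y = 58/17 ≈ 3.4118
((1*(-18) - 19) + y)² = ((1*(-18) - 19) + 58/17)² = ((-18 - 19) + 58/17)² = (-37 + 58/17)² = (-571/17)² = 326041/289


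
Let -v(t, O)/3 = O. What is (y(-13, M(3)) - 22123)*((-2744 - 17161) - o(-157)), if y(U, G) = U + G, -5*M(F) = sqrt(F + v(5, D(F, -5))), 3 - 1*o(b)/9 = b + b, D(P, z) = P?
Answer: 503771088 + 22758*I*sqrt(6)/5 ≈ 5.0377e+8 + 11149.0*I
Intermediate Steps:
o(b) = 27 - 18*b (o(b) = 27 - 9*(b + b) = 27 - 18*b)
v(t, O) = -3*O
M(F) = -sqrt(2)*sqrt(-F)/5 (M(F) = -sqrt(F - 3*F)/5 = -sqrt(2)*sqrt(-F)/5)
y(U, G) = G + U
(y(-13, M(3)) - 22123)*((-2744 - 17161) - o(-157)) = ((-sqrt(2)*sqrt(-1*3)/5 - 13) - 22123)*((-2744 - 17161) - (27 - 18*(-157))) = ((-sqrt(2)*sqrt(-3)/5 - 13) - 22123)*(-19905 - (27 + 2826)) = ((-sqrt(2)*I*sqrt(3)/5 - 13) - 22123)*(-19905 - 1*2853) = ((-I*sqrt(6)/5 - 13) - 22123)*(-19905 - 2853) = ((-13 - I*sqrt(6)/5) - 22123)*(-22758) = (-22136 - I*sqrt(6)/5)*(-22758) = 503771088 + 22758*I*sqrt(6)/5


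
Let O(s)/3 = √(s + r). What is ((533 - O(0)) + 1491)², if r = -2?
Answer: 4096558 - 12144*I*√2 ≈ 4.0966e+6 - 17174.0*I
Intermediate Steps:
O(s) = 3*√(-2 + s) (O(s) = 3*√(s - 2) = 3*√(-2 + s))
((533 - O(0)) + 1491)² = ((533 - 3*√(-2 + 0)) + 1491)² = ((533 - 3*√(-2)) + 1491)² = ((533 - 3*I*√2) + 1491)² = (2024 - 3*I*√2)²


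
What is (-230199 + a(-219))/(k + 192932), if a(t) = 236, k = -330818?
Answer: 229963/137886 ≈ 1.6678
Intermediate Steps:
(-230199 + a(-219))/(k + 192932) = (-230199 + 236)/(-330818 + 192932) = -229963/(-137886) = -229963*(-1/137886) = 229963/137886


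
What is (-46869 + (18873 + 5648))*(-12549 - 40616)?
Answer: 1188131420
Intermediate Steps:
(-46869 + (18873 + 5648))*(-12549 - 40616) = (-46869 + 24521)*(-53165) = -22348*(-53165) = 1188131420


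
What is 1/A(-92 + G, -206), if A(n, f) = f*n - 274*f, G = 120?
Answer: 1/50676 ≈ 1.9733e-5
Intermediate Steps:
A(n, f) = -274*f + f*n
1/A(-92 + G, -206) = 1/(-206*(-274 + (-92 + 120))) = 1/(-206*(-274 + 28)) = 1/(-206*(-246)) = 1/50676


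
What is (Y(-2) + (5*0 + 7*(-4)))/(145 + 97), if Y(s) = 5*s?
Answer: -19/121 ≈ -0.15702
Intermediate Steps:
(Y(-2) + (5*0 + 7*(-4)))/(145 + 97) = (5*(-2) + (5*0 + 7*(-4)))/(145 + 97) = (-10 + (0 - 28))/242 = (-10 - 28)/242 = (1/242)*(-38) = -19/121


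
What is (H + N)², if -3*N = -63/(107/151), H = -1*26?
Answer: 151321/11449 ≈ 13.217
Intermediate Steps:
H = -26
N = 3171/107 (N = -(-21)/(107/151) = -(-21)/(107*(1/151)) = -(-21)/107/151 = -(-21)*151/107 = -⅓*(-9513/107) = 3171/107 ≈ 29.635)
(H + N)² = (-26 + 3171/107)² = (389/107)² = 151321/11449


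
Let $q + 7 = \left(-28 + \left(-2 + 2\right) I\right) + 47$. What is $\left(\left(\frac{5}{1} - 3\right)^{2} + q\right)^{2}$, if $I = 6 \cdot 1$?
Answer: $256$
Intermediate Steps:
$I = 6$
$q = 12$ ($q = -7 + \left(\left(-28 + \left(-2 + 2\right) 6\right) + 47\right) = -7 + \left(\left(-28 + 0 \cdot 6\right) + 47\right) = -7 + \left(\left(-28 + 0\right) + 47\right) = -7 + \left(-28 + 47\right) = -7 + 19 = 12$)
$\left(\left(\frac{5}{1} - 3\right)^{2} + q\right)^{2} = \left(\left(\frac{5}{1} - 3\right)^{2} + 12\right)^{2} = \left(\left(5 \cdot 1 - 3\right)^{2} + 12\right)^{2} = \left(\left(5 - 3\right)^{2} + 12\right)^{2} = \left(2^{2} + 12\right)^{2} = \left(4 + 12\right)^{2} = 16^{2} = 256$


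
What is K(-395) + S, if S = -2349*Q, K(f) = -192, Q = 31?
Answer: -73011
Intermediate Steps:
S = -72819 (S = -2349*31 = -72819)
K(-395) + S = -192 - 72819 = -73011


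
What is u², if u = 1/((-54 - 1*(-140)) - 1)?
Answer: 1/7225 ≈ 0.00013841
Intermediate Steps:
u = 1/85 (u = 1/((-54 + 140) - 1) = 1/(86 - 1) = 1/85 ≈ 0.011765)
u² = (1/85)² = 1/7225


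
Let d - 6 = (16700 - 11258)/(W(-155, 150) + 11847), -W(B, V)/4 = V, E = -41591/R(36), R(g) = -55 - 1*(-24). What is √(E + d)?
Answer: √18208984539333/116219 ≈ 36.717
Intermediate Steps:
R(g) = -31 (R(g) = -55 + 24 = -31)
E = 41591/31 (E = -41591/(-31) = -41591*(-1/31) = 41591/31 ≈ 1341.6)
W(B, V) = -4*V
d = 24308/3749 (d = 6 + (16700 - 11258)/(-4*150 + 11847) = 6 + 5442/(-600 + 11847) = 6 + 5442/11247 = 6 + 5442*(1/11247) = 6 + 1814/3749 = 24308/3749 ≈ 6.4839)
√(E + d) = √(41591/31 + 24308/3749) = √(156678207/116219) = √18208984539333/116219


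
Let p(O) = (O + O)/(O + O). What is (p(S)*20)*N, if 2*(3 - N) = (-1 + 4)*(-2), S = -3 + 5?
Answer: 120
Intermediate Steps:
S = 2
N = 6 (N = 3 - (-1 + 4)*(-2)/2 = 3 - 3*(-2)/2 = 3 - 1/2*(-6) = 3 + 3 = 6)
p(O) = 1 (p(O) = (2*O)/((2*O)) = (2*O)*(1/(2*O)) = 1)
(p(S)*20)*N = (1*20)*6 = 20*6 = 120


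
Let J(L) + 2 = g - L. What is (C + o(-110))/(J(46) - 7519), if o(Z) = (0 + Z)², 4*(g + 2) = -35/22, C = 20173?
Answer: -2840024/666107 ≈ -4.2636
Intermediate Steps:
g = -211/88 (g = -2 + (-35/22)/4 = -2 + (-35*1/22)/4 = -2 + (¼)*(-35/22) = -2 - 35/88 = -211/88 ≈ -2.3977)
J(L) = -387/88 - L (J(L) = -2 + (-211/88 - L) = -387/88 - L)
o(Z) = Z²
(C + o(-110))/(J(46) - 7519) = (20173 + (-110)²)/((-387/88 - 1*46) - 7519) = (20173 + 12100)/((-387/88 - 46) - 7519) = 32273/(-4435/88 - 7519) = 32273/(-666107/88) = 32273*(-88/666107) = -2840024/666107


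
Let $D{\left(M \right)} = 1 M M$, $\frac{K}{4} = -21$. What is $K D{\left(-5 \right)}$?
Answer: $-2100$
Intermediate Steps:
$K = -84$ ($K = 4 \left(-21\right) = -84$)
$D{\left(M \right)} = M^{2}$ ($D{\left(M \right)} = M M = M^{2}$)
$K D{\left(-5 \right)} = - 84 \left(-5\right)^{2} = \left(-84\right) 25 = -2100$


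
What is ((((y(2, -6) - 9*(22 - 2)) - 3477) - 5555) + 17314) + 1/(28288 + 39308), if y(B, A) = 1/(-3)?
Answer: 547640261/67596 ≈ 8101.7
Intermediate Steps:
y(B, A) = -⅓
((((y(2, -6) - 9*(22 - 2)) - 3477) - 5555) + 17314) + 1/(28288 + 39308) = ((((-⅓ - 9*(22 - 2)) - 3477) - 5555) + 17314) + 1/(28288 + 39308) = ((((-⅓ - 9*20) - 3477) - 5555) + 17314) + 1/67596 = ((((-⅓ - 180) - 3477) - 5555) + 17314) + 1/67596 = (((-541/3 - 3477) - 5555) + 17314) + 1/67596 = ((-10972/3 - 5555) + 17314) + 1/67596 = (-27637/3 + 17314) + 1/67596 = 24305/3 + 1/67596 = 547640261/67596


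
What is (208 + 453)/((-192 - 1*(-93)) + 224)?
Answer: 661/125 ≈ 5.2880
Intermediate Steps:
(208 + 453)/((-192 - 1*(-93)) + 224) = 661/((-192 + 93) + 224) = 661/(-99 + 224) = 661/125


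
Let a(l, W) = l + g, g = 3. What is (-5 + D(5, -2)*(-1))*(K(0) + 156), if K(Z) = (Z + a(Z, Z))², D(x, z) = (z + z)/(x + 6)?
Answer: -765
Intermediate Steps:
a(l, W) = 3 + l (a(l, W) = l + 3 = 3 + l)
D(x, z) = 2*z/(6 + x) (D(x, z) = (2*z)/(6 + x) = 2*z/(6 + x))
K(Z) = (3 + 2*Z)² (K(Z) = (Z + (3 + Z))² = (3 + 2*Z)²)
(-5 + D(5, -2)*(-1))*(K(0) + 156) = (-5 + (2*(-2)/(6 + 5))*(-1))*((3 + 2*0)² + 156) = (-5 + (2*(-2)/11)*(-1))*((3 + 0)² + 156) = (-5 + (2*(-2)*(1/11))*(-1))*(3² + 156) = (-5 - 4/11*(-1))*(9 + 156) = (-5 + 4/11)*165 = -51/11*165 = -765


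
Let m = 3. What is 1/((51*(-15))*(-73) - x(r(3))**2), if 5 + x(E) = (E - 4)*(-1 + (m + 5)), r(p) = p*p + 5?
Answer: 1/51620 ≈ 1.9372e-5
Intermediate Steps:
r(p) = 5 + p**2 (r(p) = p**2 + 5 = 5 + p**2)
x(E) = -33 + 7*E (x(E) = -5 + (E - 4)*(-1 + (3 + 5)) = -5 + (-4 + E)*(-1 + 8) = -5 + (-4 + E)*7 = -5 + (-28 + 7*E) = -33 + 7*E)
1/((51*(-15))*(-73) - x(r(3))**2) = 1/((51*(-15))*(-73) - (-33 + 7*(5 + 3**2))**2) = 1/(-765*(-73) - (-33 + 7*(5 + 9))**2) = 1/(55845 - (-33 + 7*14)**2) = 1/(55845 - (-33 + 98)**2) = 1/(55845 - 1*65**2) = 1/(55845 - 1*4225) = 1/(55845 - 4225) = 1/51620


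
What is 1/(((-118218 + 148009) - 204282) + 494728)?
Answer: 1/320237 ≈ 3.1227e-6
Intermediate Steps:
1/(((-118218 + 148009) - 204282) + 494728) = 1/((29791 - 204282) + 494728) = 1/(-174491 + 494728) = 1/320237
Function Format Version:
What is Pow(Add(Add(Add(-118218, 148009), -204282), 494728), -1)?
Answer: Rational(1, 320237) ≈ 3.1227e-6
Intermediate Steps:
Pow(Add(Add(Add(-118218, 148009), -204282), 494728), -1) = Pow(Add(Add(29791, -204282), 494728), -1) = Pow(Add(-174491, 494728), -1) = Pow(320237, -1) = Rational(1, 320237)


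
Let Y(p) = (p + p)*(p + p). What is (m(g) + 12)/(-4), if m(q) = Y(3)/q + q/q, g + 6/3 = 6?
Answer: -11/2 ≈ -5.5000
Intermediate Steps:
g = 4 (g = -2 + 6 = 4)
Y(p) = 4*p² (Y(p) = (2*p)*(2*p) = 4*p²)
m(q) = 1 + 36/q (m(q) = (4*3²)/q + q/q = (4*9)/q + 1 = 36/q + 1 = 1 + 36/q)
(m(g) + 12)/(-4) = ((36 + 4)/4 + 12)/(-4) = ((¼)*40 + 12)*(-¼) = (10 + 12)*(-¼) = 22*(-¼) = -11/2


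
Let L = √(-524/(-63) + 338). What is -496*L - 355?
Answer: -355 - 496*√152726/21 ≈ -9585.4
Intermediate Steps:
L = √152726/21 (L = √(-524*(-1/63) + 338) = √(524/63 + 338) = √(21818/63) = √152726/21 ≈ 18.610)
-496*L - 355 = -496*√152726/21 - 355 = -355 - 496*√152726/21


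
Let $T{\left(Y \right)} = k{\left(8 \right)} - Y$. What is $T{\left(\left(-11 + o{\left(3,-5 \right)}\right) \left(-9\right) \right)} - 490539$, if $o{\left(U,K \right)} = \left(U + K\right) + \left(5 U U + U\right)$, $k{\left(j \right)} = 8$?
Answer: $-490216$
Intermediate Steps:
$o{\left(U,K \right)} = K + 2 U + 5 U^{2}$ ($o{\left(U,K \right)} = \left(K + U\right) + \left(5 U^{2} + U\right) = \left(K + U\right) + \left(U + 5 U^{2}\right) = K + 2 U + 5 U^{2}$)
$T{\left(Y \right)} = 8 - Y$
$T{\left(\left(-11 + o{\left(3,-5 \right)}\right) \left(-9\right) \right)} - 490539 = \left(8 - \left(-11 + \left(-5 + 2 \cdot 3 + 5 \cdot 3^{2}\right)\right) \left(-9\right)\right) - 490539 = \left(8 - \left(-11 + \left(-5 + 6 + 5 \cdot 9\right)\right) \left(-9\right)\right) - 490539 = \left(8 - \left(-11 + \left(-5 + 6 + 45\right)\right) \left(-9\right)\right) - 490539 = \left(8 - \left(-11 + 46\right) \left(-9\right)\right) - 490539 = \left(8 - 35 \left(-9\right)\right) - 490539 = \left(8 - -315\right) - 490539 = \left(8 + 315\right) - 490539 = 323 - 490539 = -490216$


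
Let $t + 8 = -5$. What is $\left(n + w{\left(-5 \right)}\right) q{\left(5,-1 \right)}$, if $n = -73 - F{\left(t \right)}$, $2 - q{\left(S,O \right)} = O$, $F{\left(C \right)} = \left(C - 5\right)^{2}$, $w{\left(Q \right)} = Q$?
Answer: $-1206$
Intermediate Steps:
$t = -13$ ($t = -8 - 5 = -13$)
$F{\left(C \right)} = \left(-5 + C\right)^{2}$
$q{\left(S,O \right)} = 2 - O$
$n = -397$ ($n = -73 - \left(-5 - 13\right)^{2} = -73 - \left(-18\right)^{2} = -73 - 324 = -397$)
$\left(n + w{\left(-5 \right)}\right) q{\left(5,-1 \right)} = \left(-397 - 5\right) \left(2 - -1\right) = - 402 \left(2 + 1\right) = \left(-402\right) 3 = -1206$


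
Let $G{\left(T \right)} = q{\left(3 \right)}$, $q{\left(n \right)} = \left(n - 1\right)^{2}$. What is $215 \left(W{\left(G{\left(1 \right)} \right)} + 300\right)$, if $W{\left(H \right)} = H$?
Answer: $65360$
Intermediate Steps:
$q{\left(n \right)} = \left(-1 + n\right)^{2}$
$G{\left(T \right)} = 4$ ($G{\left(T \right)} = \left(-1 + 3\right)^{2} = 2^{2} = 4$)
$215 \left(W{\left(G{\left(1 \right)} \right)} + 300\right) = 215 \left(4 + 300\right) = 215 \cdot 304 = 65360$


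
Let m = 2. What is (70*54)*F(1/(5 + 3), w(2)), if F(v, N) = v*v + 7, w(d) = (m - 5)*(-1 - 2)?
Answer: 424305/16 ≈ 26519.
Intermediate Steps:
w(d) = 9 (w(d) = (2 - 5)*(-1 - 2) = -3*(-3) = 9)
F(v, N) = 7 + v² (F(v, N) = v² + 7 = 7 + v²)
(70*54)*F(1/(5 + 3), w(2)) = (70*54)*(7 + (1/(5 + 3))²) = 3780*(7 + (1/8)²) = 3780*(7 + (⅛)²) = 3780*(7 + 1/64) = 3780*(449/64) = 424305/16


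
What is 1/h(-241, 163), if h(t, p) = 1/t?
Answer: -241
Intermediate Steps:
1/h(-241, 163) = 1/(1/(-241)) = 1/(-1/241) = -241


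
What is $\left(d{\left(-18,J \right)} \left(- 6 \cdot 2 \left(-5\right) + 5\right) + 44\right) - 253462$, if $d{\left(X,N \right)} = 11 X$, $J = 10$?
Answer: $-266288$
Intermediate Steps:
$\left(d{\left(-18,J \right)} \left(- 6 \cdot 2 \left(-5\right) + 5\right) + 44\right) - 253462 = \left(11 \left(-18\right) \left(- 6 \cdot 2 \left(-5\right) + 5\right) + 44\right) - 253462 = \left(- 198 \left(\left(-6\right) \left(-10\right) + 5\right) + 44\right) - 253462 = \left(- 198 \left(60 + 5\right) + 44\right) - 253462 = \left(\left(-198\right) 65 + 44\right) - 253462 = \left(-12870 + 44\right) - 253462 = -12826 - 253462 = -266288$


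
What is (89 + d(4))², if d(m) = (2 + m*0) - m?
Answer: 7569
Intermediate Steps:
d(m) = 2 - m (d(m) = (2 + 0) - m = 2 - m)
(89 + d(4))² = (89 + (2 - 1*4))² = (89 + (2 - 4))² = (89 - 2)² = 87² = 7569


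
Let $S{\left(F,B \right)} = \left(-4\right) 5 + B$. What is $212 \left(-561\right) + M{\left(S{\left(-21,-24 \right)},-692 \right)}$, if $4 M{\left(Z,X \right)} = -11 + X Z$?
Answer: $- \frac{445291}{4} \approx -1.1132 \cdot 10^{5}$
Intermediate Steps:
$S{\left(F,B \right)} = -20 + B$
$M{\left(Z,X \right)} = - \frac{11}{4} + \frac{X Z}{4}$ ($M{\left(Z,X \right)} = \frac{-11 + X Z}{4} = - \frac{11}{4} + \frac{X Z}{4}$)
$212 \left(-561\right) + M{\left(S{\left(-21,-24 \right)},-692 \right)} = 212 \left(-561\right) - \left(\frac{11}{4} + 173 \left(-20 - 24\right)\right) = -118932 - \left(\frac{11}{4} + 173 \left(-44\right)\right) = -118932 + \left(- \frac{11}{4} + 7612\right) = -118932 + \frac{30437}{4} = - \frac{445291}{4}$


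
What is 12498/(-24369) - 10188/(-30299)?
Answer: -43468510/246118777 ≈ -0.17662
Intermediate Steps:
12498/(-24369) - 10188/(-30299) = 12498*(-1/24369) - 10188*(-1/30299) = -4166/8123 + 10188/30299 = -43468510/246118777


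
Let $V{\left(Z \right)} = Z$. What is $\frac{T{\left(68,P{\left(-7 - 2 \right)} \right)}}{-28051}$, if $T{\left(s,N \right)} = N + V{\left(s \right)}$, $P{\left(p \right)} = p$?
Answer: $- \frac{59}{28051} \approx -0.0021033$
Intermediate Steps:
$T{\left(s,N \right)} = N + s$
$\frac{T{\left(68,P{\left(-7 - 2 \right)} \right)}}{-28051} = \frac{\left(-7 - 2\right) + 68}{-28051} = \left(\left(-7 - 2\right) + 68\right) \left(- \frac{1}{28051}\right) = \left(-9 + 68\right) \left(- \frac{1}{28051}\right) = 59 \left(- \frac{1}{28051}\right) = - \frac{59}{28051}$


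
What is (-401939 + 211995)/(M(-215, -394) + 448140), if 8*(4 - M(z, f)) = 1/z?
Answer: -326703680/770807681 ≈ -0.42385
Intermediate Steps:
M(z, f) = 4 - 1/(8*z)
(-401939 + 211995)/(M(-215, -394) + 448140) = (-401939 + 211995)/((4 - ⅛/(-215)) + 448140) = -189944/((4 - ⅛*(-1/215)) + 448140) = -189944/((4 + 1/1720) + 448140) = -189944/(6881/1720 + 448140) = -189944/770807681/1720 = -189944*1720/770807681 = -326703680/770807681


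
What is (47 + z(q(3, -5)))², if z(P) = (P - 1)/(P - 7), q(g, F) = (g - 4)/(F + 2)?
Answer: 221841/100 ≈ 2218.4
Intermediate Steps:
q(g, F) = (-4 + g)/(2 + F)
z(P) = (-1 + P)/(-7 + P)
(47 + z(q(3, -5)))² = (47 + (-1 + (-4 + 3)/(2 - 5))/(-7 + (-4 + 3)/(2 - 5)))² = (47 + (-1 - 1/(-3))/(-7 - 1/(-3)))² = (47 + (-1 - ⅓*(-1))/(-7 - ⅓*(-1)))² = (47 + (-1 + ⅓)/(-7 + ⅓))² = (47 - ⅔/(-20/3))² = (47 - 3/20*(-⅔))² = (47 + ⅒)² = (471/10)² = 221841/100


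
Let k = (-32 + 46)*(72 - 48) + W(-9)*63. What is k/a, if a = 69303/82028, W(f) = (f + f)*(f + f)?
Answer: 43638896/1777 ≈ 24558.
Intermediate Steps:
W(f) = 4*f**2 (W(f) = (2*f)*(2*f) = 4*f**2)
a = 69303/82028 (a = 69303*(1/82028) = 69303/82028 ≈ 0.84487)
k = 20748 (k = (-32 + 46)*(72 - 48) + (4*(-9)**2)*63 = 14*24 + (4*81)*63 = 336 + 324*63 = 336 + 20412 = 20748)
k/a = 20748/(69303/82028) = 20748*(82028/69303) = 43638896/1777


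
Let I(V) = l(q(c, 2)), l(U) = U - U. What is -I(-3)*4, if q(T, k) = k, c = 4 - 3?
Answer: 0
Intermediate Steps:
c = 1
l(U) = 0
I(V) = 0
-I(-3)*4 = -1*0*4 = 0*4 = 0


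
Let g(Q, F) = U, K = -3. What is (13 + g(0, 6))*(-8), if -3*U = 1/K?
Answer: -944/9 ≈ -104.89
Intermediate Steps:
U = ⅑ (U = -⅓/(-3) = -⅓*(-⅓) = ⅑ ≈ 0.11111)
g(Q, F) = ⅑
(13 + g(0, 6))*(-8) = (13 + ⅑)*(-8) = (118/9)*(-8) = -944/9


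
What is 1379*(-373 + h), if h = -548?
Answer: -1270059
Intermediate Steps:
1379*(-373 + h) = 1379*(-373 - 548) = 1379*(-921) = -1270059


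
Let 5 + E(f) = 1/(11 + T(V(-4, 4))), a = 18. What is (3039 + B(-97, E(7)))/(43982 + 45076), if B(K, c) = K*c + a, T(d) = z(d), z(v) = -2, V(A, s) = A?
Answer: 31781/801522 ≈ 0.039651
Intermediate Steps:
T(d) = -2
E(f) = -44/9 (E(f) = -5 + 1/(11 - 2) = -5 + 1/9 = -5 + ⅑ = -44/9)
B(K, c) = 18 + K*c (B(K, c) = K*c + 18 = 18 + K*c)
(3039 + B(-97, E(7)))/(43982 + 45076) = (3039 + (18 - 97*(-44/9)))/(43982 + 45076) = (3039 + (18 + 4268/9))/89058 = (3039 + 4430/9)*(1/89058) = (31781/9)*(1/89058) = 31781/801522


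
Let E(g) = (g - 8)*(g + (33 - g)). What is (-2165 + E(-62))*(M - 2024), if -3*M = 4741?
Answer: 48388175/3 ≈ 1.6129e+7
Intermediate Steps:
E(g) = -264 + 33*g (E(g) = (-8 + g)*33 = -264 + 33*g)
M = -4741/3 (M = -1/3*4741 = -4741/3 ≈ -1580.3)
(-2165 + E(-62))*(M - 2024) = (-2165 + (-264 + 33*(-62)))*(-4741/3 - 2024) = (-2165 + (-264 - 2046))*(-10813/3) = (-2165 - 2310)*(-10813/3) = -4475*(-10813/3) = 48388175/3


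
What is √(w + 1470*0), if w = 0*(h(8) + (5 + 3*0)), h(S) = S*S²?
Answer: 0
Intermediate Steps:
h(S) = S³
w = 0 (w = 0*(8³ + (5 + 3*0)) = 0*(512 + (5 + 0)) = 0*(512 + 5) = 0*517 = 0)
√(w + 1470*0) = √(0 + 1470*0) = √(0 + 0) = √0 = 0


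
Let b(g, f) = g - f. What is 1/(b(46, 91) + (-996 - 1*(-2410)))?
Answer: 1/1369 ≈ 0.00073046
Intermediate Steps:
1/(b(46, 91) + (-996 - 1*(-2410))) = 1/((46 - 1*91) + (-996 - 1*(-2410))) = 1/((46 - 91) + (-996 + 2410)) = 1/(-45 + 1414) = 1/1369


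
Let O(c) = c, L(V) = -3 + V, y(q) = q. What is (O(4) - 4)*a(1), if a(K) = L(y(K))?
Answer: 0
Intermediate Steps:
a(K) = -3 + K
(O(4) - 4)*a(1) = (4 - 4)*(-3 + 1) = 0*(-2) = 0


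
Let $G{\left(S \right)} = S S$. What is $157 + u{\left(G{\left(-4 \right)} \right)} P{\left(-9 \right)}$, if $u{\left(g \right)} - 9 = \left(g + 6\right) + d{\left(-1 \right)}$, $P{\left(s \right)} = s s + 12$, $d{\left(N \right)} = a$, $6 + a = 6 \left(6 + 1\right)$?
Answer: $6388$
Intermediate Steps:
$a = 36$ ($a = -6 + 6 \left(6 + 1\right) = -6 + 6 \cdot 7 = -6 + 42 = 36$)
$d{\left(N \right)} = 36$
$G{\left(S \right)} = S^{2}$
$P{\left(s \right)} = 12 + s^{2}$ ($P{\left(s \right)} = s^{2} + 12 = 12 + s^{2}$)
$u{\left(g \right)} = 51 + g$ ($u{\left(g \right)} = 9 + \left(\left(g + 6\right) + 36\right) = 9 + \left(\left(6 + g\right) + 36\right) = 9 + \left(42 + g\right) = 51 + g$)
$157 + u{\left(G{\left(-4 \right)} \right)} P{\left(-9 \right)} = 157 + \left(51 + \left(-4\right)^{2}\right) \left(12 + \left(-9\right)^{2}\right) = 157 + \left(51 + 16\right) \left(12 + 81\right) = 157 + 67 \cdot 93 = 157 + 6231 = 6388$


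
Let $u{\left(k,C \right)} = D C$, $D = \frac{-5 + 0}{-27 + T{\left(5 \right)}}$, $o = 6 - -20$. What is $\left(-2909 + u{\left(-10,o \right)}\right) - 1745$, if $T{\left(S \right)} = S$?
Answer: $- \frac{51129}{11} \approx -4648.1$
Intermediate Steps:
$o = 26$ ($o = 6 + 20 = 26$)
$D = \frac{5}{22}$ ($D = \frac{-5 + 0}{-27 + 5} = - \frac{5}{-22} = \left(-5\right) \left(- \frac{1}{22}\right) = \frac{5}{22} \approx 0.22727$)
$u{\left(k,C \right)} = \frac{5 C}{22}$
$\left(-2909 + u{\left(-10,o \right)}\right) - 1745 = \left(-2909 + \frac{5}{22} \cdot 26\right) - 1745 = \left(-2909 + \frac{65}{11}\right) - 1745 = - \frac{31934}{11} - 1745 = - \frac{51129}{11}$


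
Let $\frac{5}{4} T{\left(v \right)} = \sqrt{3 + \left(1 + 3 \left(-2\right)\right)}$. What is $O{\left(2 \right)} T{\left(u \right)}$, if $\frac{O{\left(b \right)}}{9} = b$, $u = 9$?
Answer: $\frac{72 i \sqrt{2}}{5} \approx 20.365 i$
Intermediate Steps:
$O{\left(b \right)} = 9 b$
$T{\left(v \right)} = \frac{4 i \sqrt{2}}{5}$ ($T{\left(v \right)} = \frac{4 \sqrt{3 + \left(1 + 3 \left(-2\right)\right)}}{5} = \frac{4 \sqrt{3 + \left(1 - 6\right)}}{5} = \frac{4 \sqrt{3 - 5}}{5} = \frac{4 \sqrt{-2}}{5} = \frac{4 i \sqrt{2}}{5}$)
$O{\left(2 \right)} T{\left(u \right)} = 9 \cdot 2 \frac{4 i \sqrt{2}}{5} = 18 \frac{4 i \sqrt{2}}{5} = \frac{72 i \sqrt{2}}{5}$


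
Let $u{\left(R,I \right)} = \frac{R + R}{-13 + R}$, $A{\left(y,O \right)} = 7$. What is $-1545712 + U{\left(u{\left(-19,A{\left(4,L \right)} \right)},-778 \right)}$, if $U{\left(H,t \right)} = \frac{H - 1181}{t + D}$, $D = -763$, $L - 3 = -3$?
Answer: $- \frac{38111056195}{24656} \approx -1.5457 \cdot 10^{6}$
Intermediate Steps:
$L = 0$ ($L = 3 - 3 = 0$)
$u{\left(R,I \right)} = \frac{2 R}{-13 + R}$
$U{\left(H,t \right)} = \frac{-1181 + H}{-763 + t}$ ($U{\left(H,t \right)} = \frac{H - 1181}{t - 763} = \frac{-1181 + H}{-763 + t}$)
$-1545712 + U{\left(u{\left(-19,A{\left(4,L \right)} \right)},-778 \right)} = -1545712 + \frac{-1181 + 2 \left(-19\right) \frac{1}{-13 - 19}}{-763 - 778} = -1545712 + \frac{-1181 + 2 \left(-19\right) \frac{1}{-32}}{-1541} = -1545712 - \frac{-1181 + 2 \left(-19\right) \left(- \frac{1}{32}\right)}{1541} = -1545712 - \frac{-1181 + \frac{19}{16}}{1541} = -1545712 - - \frac{18877}{24656} = -1545712 + \frac{18877}{24656} = - \frac{38111056195}{24656}$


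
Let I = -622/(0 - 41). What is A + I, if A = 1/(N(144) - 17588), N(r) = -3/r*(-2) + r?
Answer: 260402426/17164855 ≈ 15.171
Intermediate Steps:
I = 622/41 (I = -622/(-41) = -622*(-1/41) = 622/41 ≈ 15.171)
N(r) = r + 6/r (N(r) = 6/r + r = r + 6/r)
A = -24/418655 (A = 1/((144 + 6/144) - 17588) = 1/((144 + 6*(1/144)) - 17588) = 1/((144 + 1/24) - 17588) = 1/(3457/24 - 17588) = 1/(-418655/24) = -24/418655 ≈ -5.7326e-5)
A + I = -24/418655 + 622/41 = 260402426/17164855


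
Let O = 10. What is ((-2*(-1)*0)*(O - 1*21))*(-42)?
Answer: 0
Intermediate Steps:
((-2*(-1)*0)*(O - 1*21))*(-42) = ((-2*(-1)*0)*(10 - 1*21))*(-42) = ((2*0)*(10 - 21))*(-42) = (0*(-11))*(-42) = 0*(-42) = 0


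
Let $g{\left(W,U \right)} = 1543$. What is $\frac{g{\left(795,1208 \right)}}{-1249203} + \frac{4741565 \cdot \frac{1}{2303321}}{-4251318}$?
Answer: $- \frac{1679467852111561}{1359153687808435426} \approx -0.0012357$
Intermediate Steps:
$\frac{g{\left(795,1208 \right)}}{-1249203} + \frac{4741565 \cdot \frac{1}{2303321}}{-4251318} = \frac{1543}{-1249203} + \frac{4741565 \cdot \frac{1}{2303321}}{-4251318} = 1543 \left(- \frac{1}{1249203}\right) + 4741565 \cdot \frac{1}{2303321} \left(- \frac{1}{4251318}\right) = - \frac{1543}{1249203} + \frac{4741565}{2303321} \left(- \frac{1}{4251318}\right) = - \frac{1543}{1249203} - \frac{4741565}{9792150027078} = - \frac{1679467852111561}{1359153687808435426}$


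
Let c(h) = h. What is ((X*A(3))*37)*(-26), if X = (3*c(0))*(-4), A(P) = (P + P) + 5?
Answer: 0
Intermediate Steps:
A(P) = 5 + 2*P (A(P) = 2*P + 5 = 5 + 2*P)
X = 0 (X = (3*0)*(-4) = 0*(-4) = 0)
((X*A(3))*37)*(-26) = ((0*(5 + 2*3))*37)*(-26) = ((0*(5 + 6))*37)*(-26) = ((0*11)*37)*(-26) = (0*37)*(-26) = 0*(-26) = 0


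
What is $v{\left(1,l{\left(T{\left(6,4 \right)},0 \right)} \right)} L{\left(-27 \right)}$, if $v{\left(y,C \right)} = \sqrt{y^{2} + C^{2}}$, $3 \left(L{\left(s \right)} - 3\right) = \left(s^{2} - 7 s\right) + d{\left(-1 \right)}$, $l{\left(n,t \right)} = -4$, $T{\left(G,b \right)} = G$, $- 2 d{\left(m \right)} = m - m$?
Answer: $309 \sqrt{17} \approx 1274.0$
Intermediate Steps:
$d{\left(m \right)} = 0$ ($d{\left(m \right)} = - \frac{m - m}{2} = \left(- \frac{1}{2}\right) 0 = 0$)
$L{\left(s \right)} = 3 - \frac{7 s}{3} + \frac{s^{2}}{3}$ ($L{\left(s \right)} = 3 + \frac{\left(s^{2} - 7 s\right) + 0}{3} = 3 + \frac{s^{2} - 7 s}{3} = 3 + \left(- \frac{7 s}{3} + \frac{s^{2}}{3}\right) = 3 - \frac{7 s}{3} + \frac{s^{2}}{3}$)
$v{\left(y,C \right)} = \sqrt{C^{2} + y^{2}}$
$v{\left(1,l{\left(T{\left(6,4 \right)},0 \right)} \right)} L{\left(-27 \right)} = \sqrt{\left(-4\right)^{2} + 1^{2}} \left(3 - -63 + \frac{\left(-27\right)^{2}}{3}\right) = \sqrt{16 + 1} \left(3 + 63 + \frac{1}{3} \cdot 729\right) = \sqrt{17} \left(3 + 63 + 243\right) = \sqrt{17} \cdot 309 = 309 \sqrt{17}$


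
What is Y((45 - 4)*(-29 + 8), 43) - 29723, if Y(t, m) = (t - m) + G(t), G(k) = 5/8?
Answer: -245011/8 ≈ -30626.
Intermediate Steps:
G(k) = 5/8 (G(k) = 5*(⅛) = 5/8)
Y(t, m) = 5/8 + t - m (Y(t, m) = (t - m) + 5/8 = 5/8 + t - m)
Y((45 - 4)*(-29 + 8), 43) - 29723 = (5/8 + (45 - 4)*(-29 + 8) - 1*43) - 29723 = (5/8 + 41*(-21) - 43) - 29723 = (5/8 - 861 - 43) - 29723 = -7227/8 - 29723 = -245011/8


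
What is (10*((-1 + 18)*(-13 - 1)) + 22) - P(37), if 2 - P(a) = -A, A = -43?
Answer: -2317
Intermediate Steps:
P(a) = -41 (P(a) = 2 - (-1)*(-43) = 2 - 1*43 = 2 - 43 = -41)
(10*((-1 + 18)*(-13 - 1)) + 22) - P(37) = (10*((-1 + 18)*(-13 - 1)) + 22) - 1*(-41) = (10*(17*(-14)) + 22) + 41 = (10*(-238) + 22) + 41 = (-2380 + 22) + 41 = -2358 + 41 = -2317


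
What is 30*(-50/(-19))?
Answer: 1500/19 ≈ 78.947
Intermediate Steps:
30*(-50/(-19)) = 30*(-50*(-1/19)) = 30*(50/19) = 1500/19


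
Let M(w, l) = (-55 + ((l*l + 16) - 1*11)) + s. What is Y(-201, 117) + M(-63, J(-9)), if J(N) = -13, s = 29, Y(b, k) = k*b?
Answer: -23369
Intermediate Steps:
Y(b, k) = b*k
M(w, l) = -21 + l**2 (M(w, l) = (-55 + ((l*l + 16) - 1*11)) + 29 = (-55 + ((l**2 + 16) - 11)) + 29 = (-55 + ((16 + l**2) - 11)) + 29 = (-55 + (5 + l**2)) + 29 = (-50 + l**2) + 29 = -21 + l**2)
Y(-201, 117) + M(-63, J(-9)) = -201*117 + (-21 + (-13)**2) = -23517 + (-21 + 169) = -23517 + 148 = -23369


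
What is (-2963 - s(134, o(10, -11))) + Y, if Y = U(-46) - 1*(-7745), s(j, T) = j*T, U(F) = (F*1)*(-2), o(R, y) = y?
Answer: 6348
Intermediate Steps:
U(F) = -2*F (U(F) = F*(-2) = -2*F)
s(j, T) = T*j
Y = 7837 (Y = -2*(-46) - 1*(-7745) = 92 + 7745 = 7837)
(-2963 - s(134, o(10, -11))) + Y = (-2963 - (-11)*134) + 7837 = (-2963 - 1*(-1474)) + 7837 = (-2963 + 1474) + 7837 = -1489 + 7837 = 6348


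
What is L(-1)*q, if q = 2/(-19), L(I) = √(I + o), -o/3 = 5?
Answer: -8*I/19 ≈ -0.42105*I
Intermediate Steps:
o = -15 (o = -3*5 = -15)
L(I) = √(-15 + I) (L(I) = √(I - 15) = √(-15 + I))
q = -2/19 (q = 2*(-1/19) = -2/19 ≈ -0.10526)
L(-1)*q = √(-15 - 1)*(-2/19) = √(-16)*(-2/19) = (4*I)*(-2/19) = -8*I/19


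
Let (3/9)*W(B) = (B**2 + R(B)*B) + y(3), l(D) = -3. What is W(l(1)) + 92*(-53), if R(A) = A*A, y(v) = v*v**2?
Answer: -4849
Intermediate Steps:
y(v) = v**3
R(A) = A**2
W(B) = 81 + 3*B**2 + 3*B**3 (W(B) = 3*((B**2 + B**2*B) + 3**3) = 3*((B**2 + B**3) + 27) = 3*(27 + B**2 + B**3) = 81 + 3*B**2 + 3*B**3)
W(l(1)) + 92*(-53) = (81 + 3*(-3)**2 + 3*(-3)**3) + 92*(-53) = (81 + 3*9 + 3*(-27)) - 4876 = (81 + 27 - 81) - 4876 = 27 - 4876 = -4849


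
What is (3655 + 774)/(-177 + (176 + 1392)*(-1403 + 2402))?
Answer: 4429/1566255 ≈ 0.0028278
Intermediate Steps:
(3655 + 774)/(-177 + (176 + 1392)*(-1403 + 2402)) = 4429/(-177 + 1568*999) = 4429/(-177 + 1566432) = 4429/1566255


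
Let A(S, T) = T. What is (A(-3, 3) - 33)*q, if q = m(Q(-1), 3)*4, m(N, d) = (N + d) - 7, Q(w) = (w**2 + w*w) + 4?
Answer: -240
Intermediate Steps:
Q(w) = 4 + 2*w**2 (Q(w) = (w**2 + w**2) + 4 = 2*w**2 + 4 = 4 + 2*w**2)
m(N, d) = -7 + N + d
q = 8 (q = (-7 + (4 + 2*(-1)**2) + 3)*4 = (-7 + (4 + 2*1) + 3)*4 = (-7 + (4 + 2) + 3)*4 = (-7 + 6 + 3)*4 = 2*4 = 8)
(A(-3, 3) - 33)*q = (3 - 33)*8 = -30*8 = -240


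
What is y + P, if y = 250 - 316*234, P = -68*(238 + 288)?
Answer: -109462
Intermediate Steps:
P = -35768 (P = -68*526 = -35768)
y = -73694 (y = 250 - 73944 = -73694)
y + P = -73694 - 35768 = -109462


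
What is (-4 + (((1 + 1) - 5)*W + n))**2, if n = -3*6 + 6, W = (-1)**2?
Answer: 361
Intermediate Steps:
W = 1
n = -12 (n = -18 + 6 = -12)
(-4 + (((1 + 1) - 5)*W + n))**2 = (-4 + (((1 + 1) - 5)*1 - 12))**2 = (-4 + ((2 - 5)*1 - 12))**2 = (-4 + (-3*1 - 12))**2 = (-4 + (-3 - 12))**2 = (-4 - 15)**2 = (-19)**2 = 361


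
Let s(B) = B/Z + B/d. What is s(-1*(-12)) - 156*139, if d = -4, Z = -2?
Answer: -21693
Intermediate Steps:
s(B) = -3*B/4 (s(B) = B/(-2) + B/(-4) = B*(-½) + B*(-¼) = -B/2 - B/4 = -3*B/4)
s(-1*(-12)) - 156*139 = -(-3)*(-12)/4 - 156*139 = -¾*12 - 21684 = -9 - 21684 = -21693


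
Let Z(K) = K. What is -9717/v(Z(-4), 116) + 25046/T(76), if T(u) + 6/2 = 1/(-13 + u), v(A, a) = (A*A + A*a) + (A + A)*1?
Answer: -59807891/7144 ≈ -8371.8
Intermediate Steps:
v(A, a) = A² + 2*A + A*a (v(A, a) = (A² + A*a) + (2*A)*1 = (A² + A*a) + 2*A = A² + 2*A + A*a)
T(u) = -3 + 1/(-13 + u)
-9717/v(Z(-4), 116) + 25046/T(76) = -9717*(-1/(4*(2 - 4 + 116))) + 25046/(((40 - 3*76)/(-13 + 76))) = -9717/((-4*114)) + 25046/(((40 - 228)/63)) = -9717/(-456) + 25046/(((1/63)*(-188))) = -9717*(-1/456) + 25046/(-188/63) = 3239/152 + 25046*(-63/188) = 3239/152 - 788949/94 = -59807891/7144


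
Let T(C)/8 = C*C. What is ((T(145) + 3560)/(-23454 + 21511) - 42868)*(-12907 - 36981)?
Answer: 4163866200192/1943 ≈ 2.1430e+9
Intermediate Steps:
T(C) = 8*C² (T(C) = 8*(C*C) = 8*C²)
((T(145) + 3560)/(-23454 + 21511) - 42868)*(-12907 - 36981) = ((8*145² + 3560)/(-23454 + 21511) - 42868)*(-12907 - 36981) = ((8*21025 + 3560)/(-1943) - 42868)*(-49888) = ((168200 + 3560)*(-1/1943) - 42868)*(-49888) = (171760*(-1/1943) - 42868)*(-49888) = (-171760/1943 - 42868)*(-49888) = -83464284/1943*(-49888) = 4163866200192/1943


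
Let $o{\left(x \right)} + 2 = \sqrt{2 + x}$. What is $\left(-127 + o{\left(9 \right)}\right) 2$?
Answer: $-258 + 2 \sqrt{11} \approx -251.37$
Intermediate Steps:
$o{\left(x \right)} = -2 + \sqrt{2 + x}$
$\left(-127 + o{\left(9 \right)}\right) 2 = \left(-127 - \left(2 - \sqrt{2 + 9}\right)\right) 2 = \left(-127 - \left(2 - \sqrt{11}\right)\right) 2 = \left(-129 + \sqrt{11}\right) 2 = -258 + 2 \sqrt{11}$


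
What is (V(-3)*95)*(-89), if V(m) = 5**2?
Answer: -211375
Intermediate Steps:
V(m) = 25
(V(-3)*95)*(-89) = (25*95)*(-89) = 2375*(-89) = -211375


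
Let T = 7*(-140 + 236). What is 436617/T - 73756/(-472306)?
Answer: 34377732139/52898272 ≈ 649.88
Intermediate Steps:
T = 672 (T = 7*96 = 672)
436617/T - 73756/(-472306) = 436617/672 - 73756/(-472306) = 436617*(1/672) - 73756*(-1/472306) = 145539/224 + 36878/236153 = 34377732139/52898272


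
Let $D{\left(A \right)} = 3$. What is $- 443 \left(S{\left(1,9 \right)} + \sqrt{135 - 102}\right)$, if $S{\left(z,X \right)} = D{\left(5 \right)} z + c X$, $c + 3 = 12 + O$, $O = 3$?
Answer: $-49173 - 443 \sqrt{33} \approx -51718.0$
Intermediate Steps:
$c = 12$ ($c = -3 + \left(12 + 3\right) = -3 + 15 = 12$)
$S{\left(z,X \right)} = 3 z + 12 X$
$- 443 \left(S{\left(1,9 \right)} + \sqrt{135 - 102}\right) = - 443 \left(\left(3 \cdot 1 + 12 \cdot 9\right) + \sqrt{135 - 102}\right) = - 443 \left(\left(3 + 108\right) + \sqrt{33}\right) = - 443 \left(111 + \sqrt{33}\right) = -49173 - 443 \sqrt{33}$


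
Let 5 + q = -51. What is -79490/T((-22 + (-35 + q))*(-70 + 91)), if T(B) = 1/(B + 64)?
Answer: 183542410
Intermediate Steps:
q = -56 (q = -5 - 51 = -56)
T(B) = 1/(64 + B)
-79490/T((-22 + (-35 + q))*(-70 + 91)) = -(5087360 + 79490*(-70 + 91)*(-22 + (-35 - 56))) = -79490/(1/(64 + (-22 - 91)*21)) = -79490/(1/(64 - 113*21)) = -79490/(1/(64 - 2373)) = -79490/(1/(-2309)) = -79490/(-1/2309) = -79490*(-2309) = 183542410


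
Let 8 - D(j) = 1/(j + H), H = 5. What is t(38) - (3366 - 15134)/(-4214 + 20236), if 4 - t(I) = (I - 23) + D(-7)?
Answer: -300661/16022 ≈ -18.766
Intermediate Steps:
D(j) = 8 - 1/(5 + j) (D(j) = 8 - 1/(j + 5) = 8 - 1/(5 + j))
t(I) = 37/2 - I (t(I) = 4 - ((I - 23) + (39 + 8*(-7))/(5 - 7)) = 4 - ((-23 + I) + (39 - 56)/(-2)) = 4 - ((-23 + I) - 1/2*(-17)) = 4 - ((-23 + I) + 17/2) = 4 - (-29/2 + I) = 4 + (29/2 - I) = 37/2 - I)
t(38) - (3366 - 15134)/(-4214 + 20236) = (37/2 - 1*38) - (3366 - 15134)/(-4214 + 20236) = (37/2 - 38) - (-11768)/16022 = -39/2 - (-11768)/16022 = -39/2 - 1*(-5884/8011) = -39/2 + 5884/8011 = -300661/16022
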